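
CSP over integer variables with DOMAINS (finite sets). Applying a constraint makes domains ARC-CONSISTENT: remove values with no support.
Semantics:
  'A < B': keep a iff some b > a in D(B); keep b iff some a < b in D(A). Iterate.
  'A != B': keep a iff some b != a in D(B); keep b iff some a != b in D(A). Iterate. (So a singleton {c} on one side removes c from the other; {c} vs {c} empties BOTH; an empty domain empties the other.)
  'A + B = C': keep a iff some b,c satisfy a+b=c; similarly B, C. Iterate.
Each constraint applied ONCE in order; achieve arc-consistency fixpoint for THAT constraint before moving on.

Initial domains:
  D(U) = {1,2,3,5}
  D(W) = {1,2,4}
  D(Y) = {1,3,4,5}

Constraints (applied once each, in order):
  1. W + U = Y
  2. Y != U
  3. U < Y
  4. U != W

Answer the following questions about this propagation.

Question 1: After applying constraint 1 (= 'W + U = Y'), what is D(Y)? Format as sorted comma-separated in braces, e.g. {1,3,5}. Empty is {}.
Answer: {3,4,5}

Derivation:
Constraint 1 (W + U = Y) on D(W)={1,2,4} D(U)={1,2,3,5} D(Y)={1,3,4,5}: U {1,2,3,5}->{1,2,3}; Y {1,3,4,5}->{3,4,5}
So after constraint 1: D(Y) = {3,4,5}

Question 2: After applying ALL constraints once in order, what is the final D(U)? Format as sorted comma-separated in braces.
Constraint 1 (W + U = Y) on D(W)={1,2,4} D(U)={1,2,3,5} D(Y)={1,3,4,5}: U {1,2,3,5}->{1,2,3}; Y {1,3,4,5}->{3,4,5}
Constraint 2 (Y != U) on D(Y)={3,4,5} D(U)={1,2,3}: no change
Constraint 3 (U < Y) on D(U)={1,2,3} D(Y)={3,4,5}: no change
Constraint 4 (U != W) on D(U)={1,2,3} D(W)={1,2,4}: no change
So after all 4 constraints: D(U) = {1,2,3}

Answer: {1,2,3}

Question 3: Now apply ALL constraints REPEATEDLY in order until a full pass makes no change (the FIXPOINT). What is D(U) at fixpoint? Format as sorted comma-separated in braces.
Answer: {1,2,3}

Derivation:
pass 0 (initial): D(U)={1,2,3,5}
pass 1: U {1,2,3,5}->{1,2,3}; Y {1,3,4,5}->{3,4,5}
pass 2: no change
Fixpoint after 2 passes: D(U) = {1,2,3}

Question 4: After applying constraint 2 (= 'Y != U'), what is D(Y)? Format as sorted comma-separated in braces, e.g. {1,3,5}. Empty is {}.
Answer: {3,4,5}

Derivation:
Constraint 1 (W + U = Y) on D(W)={1,2,4} D(U)={1,2,3,5} D(Y)={1,3,4,5}: U {1,2,3,5}->{1,2,3}; Y {1,3,4,5}->{3,4,5}
Constraint 2 (Y != U) on D(Y)={3,4,5} D(U)={1,2,3}: no change
So after constraint 2: D(Y) = {3,4,5}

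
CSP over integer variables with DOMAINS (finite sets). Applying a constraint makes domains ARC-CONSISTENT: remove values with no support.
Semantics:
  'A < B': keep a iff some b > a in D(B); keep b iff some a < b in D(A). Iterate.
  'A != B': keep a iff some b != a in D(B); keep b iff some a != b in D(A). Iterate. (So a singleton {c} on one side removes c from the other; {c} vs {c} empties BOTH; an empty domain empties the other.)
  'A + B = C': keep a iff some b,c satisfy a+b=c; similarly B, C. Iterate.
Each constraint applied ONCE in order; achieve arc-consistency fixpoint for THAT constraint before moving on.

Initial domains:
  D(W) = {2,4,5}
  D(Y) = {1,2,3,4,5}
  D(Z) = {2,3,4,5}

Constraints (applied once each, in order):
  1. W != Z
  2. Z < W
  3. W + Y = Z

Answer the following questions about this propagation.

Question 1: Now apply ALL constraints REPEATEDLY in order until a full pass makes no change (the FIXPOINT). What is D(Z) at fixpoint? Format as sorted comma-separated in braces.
pass 0 (initial): D(Z)={2,3,4,5}
pass 1: W {2,4,5}->{}; Y {1,2,3,4,5}->{}; Z {2,3,4,5}->{}
pass 2: no change
Fixpoint after 2 passes: D(Z) = {}

Answer: {}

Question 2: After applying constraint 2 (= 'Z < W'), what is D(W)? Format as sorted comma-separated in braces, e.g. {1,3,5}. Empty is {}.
Constraint 1 (W != Z) on D(W)={2,4,5} D(Z)={2,3,4,5}: no change
Constraint 2 (Z < W) on D(Z)={2,3,4,5} D(W)={2,4,5}: Z {2,3,4,5}->{2,3,4}; W {2,4,5}->{4,5}
So after constraint 2: D(W) = {4,5}

Answer: {4,5}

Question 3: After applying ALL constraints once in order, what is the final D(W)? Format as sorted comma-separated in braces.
Constraint 1 (W != Z) on D(W)={2,4,5} D(Z)={2,3,4,5}: no change
Constraint 2 (Z < W) on D(Z)={2,3,4,5} D(W)={2,4,5}: Z {2,3,4,5}->{2,3,4}; W {2,4,5}->{4,5}
Constraint 3 (W + Y = Z) on D(W)={4,5} D(Y)={1,2,3,4,5} D(Z)={2,3,4}: W {4,5}->{}; Y {1,2,3,4,5}->{}; Z {2,3,4}->{}
So after all 3 constraints: D(W) = {}

Answer: {}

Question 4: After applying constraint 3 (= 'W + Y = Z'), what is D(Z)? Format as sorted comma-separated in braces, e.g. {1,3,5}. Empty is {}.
Answer: {}

Derivation:
Constraint 1 (W != Z) on D(W)={2,4,5} D(Z)={2,3,4,5}: no change
Constraint 2 (Z < W) on D(Z)={2,3,4,5} D(W)={2,4,5}: Z {2,3,4,5}->{2,3,4}; W {2,4,5}->{4,5}
Constraint 3 (W + Y = Z) on D(W)={4,5} D(Y)={1,2,3,4,5} D(Z)={2,3,4}: W {4,5}->{}; Y {1,2,3,4,5}->{}; Z {2,3,4}->{}
So after constraint 3: D(Z) = {}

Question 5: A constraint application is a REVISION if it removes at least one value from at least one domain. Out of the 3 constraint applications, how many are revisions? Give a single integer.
Answer: 2

Derivation:
Constraint 1 (W != Z) on D(W)={2,4,5} D(Z)={2,3,4,5}: no change => not a revision
Constraint 2 (Z < W) on D(Z)={2,3,4,5} D(W)={2,4,5}: Z {2,3,4,5}->{2,3,4}; W {2,4,5}->{4,5} => REVISION
Constraint 3 (W + Y = Z) on D(W)={4,5} D(Y)={1,2,3,4,5} D(Z)={2,3,4}: W {4,5}->{}; Y {1,2,3,4,5}->{}; Z {2,3,4}->{} => REVISION
Total revisions = 2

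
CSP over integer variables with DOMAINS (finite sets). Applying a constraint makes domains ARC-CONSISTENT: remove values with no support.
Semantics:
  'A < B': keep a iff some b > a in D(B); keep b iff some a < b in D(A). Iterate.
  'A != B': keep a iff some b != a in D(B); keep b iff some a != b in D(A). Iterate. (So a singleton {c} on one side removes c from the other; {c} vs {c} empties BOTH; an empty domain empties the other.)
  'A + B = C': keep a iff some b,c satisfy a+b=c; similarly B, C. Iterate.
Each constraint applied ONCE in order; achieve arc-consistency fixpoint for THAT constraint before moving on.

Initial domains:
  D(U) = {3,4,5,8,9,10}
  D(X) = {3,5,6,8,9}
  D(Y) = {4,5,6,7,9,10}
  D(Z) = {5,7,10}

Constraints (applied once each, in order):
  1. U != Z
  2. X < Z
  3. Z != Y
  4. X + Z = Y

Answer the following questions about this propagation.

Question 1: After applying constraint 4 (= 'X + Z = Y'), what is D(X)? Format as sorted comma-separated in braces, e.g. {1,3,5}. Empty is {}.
Constraint 1 (U != Z) on D(U)={3,4,5,8,9,10} D(Z)={5,7,10}: no change
Constraint 2 (X < Z) on D(X)={3,5,6,8,9} D(Z)={5,7,10}: no change
Constraint 3 (Z != Y) on D(Z)={5,7,10} D(Y)={4,5,6,7,9,10}: no change
Constraint 4 (X + Z = Y) on D(X)={3,5,6,8,9} D(Z)={5,7,10} D(Y)={4,5,6,7,9,10}: X {3,5,6,8,9}->{3,5}; Z {5,7,10}->{5,7}; Y {4,5,6,7,9,10}->{10}
So after constraint 4: D(X) = {3,5}

Answer: {3,5}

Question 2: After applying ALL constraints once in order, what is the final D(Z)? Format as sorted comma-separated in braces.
Answer: {5,7}

Derivation:
Constraint 1 (U != Z) on D(U)={3,4,5,8,9,10} D(Z)={5,7,10}: no change
Constraint 2 (X < Z) on D(X)={3,5,6,8,9} D(Z)={5,7,10}: no change
Constraint 3 (Z != Y) on D(Z)={5,7,10} D(Y)={4,5,6,7,9,10}: no change
Constraint 4 (X + Z = Y) on D(X)={3,5,6,8,9} D(Z)={5,7,10} D(Y)={4,5,6,7,9,10}: X {3,5,6,8,9}->{3,5}; Z {5,7,10}->{5,7}; Y {4,5,6,7,9,10}->{10}
So after all 4 constraints: D(Z) = {5,7}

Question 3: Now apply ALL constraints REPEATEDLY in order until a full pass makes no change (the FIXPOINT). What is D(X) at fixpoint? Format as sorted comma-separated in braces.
pass 0 (initial): D(X)={3,5,6,8,9}
pass 1: X {3,5,6,8,9}->{3,5}; Y {4,5,6,7,9,10}->{10}; Z {5,7,10}->{5,7}
pass 2: no change
Fixpoint after 2 passes: D(X) = {3,5}

Answer: {3,5}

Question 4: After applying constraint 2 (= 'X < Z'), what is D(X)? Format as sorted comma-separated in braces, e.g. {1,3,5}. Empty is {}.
Answer: {3,5,6,8,9}

Derivation:
Constraint 1 (U != Z) on D(U)={3,4,5,8,9,10} D(Z)={5,7,10}: no change
Constraint 2 (X < Z) on D(X)={3,5,6,8,9} D(Z)={5,7,10}: no change
So after constraint 2: D(X) = {3,5,6,8,9}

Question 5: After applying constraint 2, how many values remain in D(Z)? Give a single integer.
Answer: 3

Derivation:
Constraint 1 (U != Z) on D(U)={3,4,5,8,9,10} D(Z)={5,7,10}: no change
Constraint 2 (X < Z) on D(X)={3,5,6,8,9} D(Z)={5,7,10}: no change
So after constraint 2: D(Z)={5,7,10}, size = 3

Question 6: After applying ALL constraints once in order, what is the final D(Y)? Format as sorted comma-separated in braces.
Constraint 1 (U != Z) on D(U)={3,4,5,8,9,10} D(Z)={5,7,10}: no change
Constraint 2 (X < Z) on D(X)={3,5,6,8,9} D(Z)={5,7,10}: no change
Constraint 3 (Z != Y) on D(Z)={5,7,10} D(Y)={4,5,6,7,9,10}: no change
Constraint 4 (X + Z = Y) on D(X)={3,5,6,8,9} D(Z)={5,7,10} D(Y)={4,5,6,7,9,10}: X {3,5,6,8,9}->{3,5}; Z {5,7,10}->{5,7}; Y {4,5,6,7,9,10}->{10}
So after all 4 constraints: D(Y) = {10}

Answer: {10}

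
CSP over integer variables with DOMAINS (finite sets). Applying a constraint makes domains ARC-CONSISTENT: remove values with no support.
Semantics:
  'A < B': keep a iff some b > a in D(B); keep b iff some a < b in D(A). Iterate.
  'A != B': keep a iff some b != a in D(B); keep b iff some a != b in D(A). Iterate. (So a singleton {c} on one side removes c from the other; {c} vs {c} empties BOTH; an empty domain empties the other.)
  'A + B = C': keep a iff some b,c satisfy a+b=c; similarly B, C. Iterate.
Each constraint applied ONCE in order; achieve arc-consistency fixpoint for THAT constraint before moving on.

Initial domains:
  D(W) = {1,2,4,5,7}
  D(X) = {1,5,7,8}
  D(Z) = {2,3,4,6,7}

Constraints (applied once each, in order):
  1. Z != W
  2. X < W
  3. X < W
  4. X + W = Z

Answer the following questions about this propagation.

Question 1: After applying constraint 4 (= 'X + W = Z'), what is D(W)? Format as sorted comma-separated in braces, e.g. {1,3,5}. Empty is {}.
Constraint 1 (Z != W) on D(Z)={2,3,4,6,7} D(W)={1,2,4,5,7}: no change
Constraint 2 (X < W) on D(X)={1,5,7,8} D(W)={1,2,4,5,7}: X {1,5,7,8}->{1,5}; W {1,2,4,5,7}->{2,4,5,7}
Constraint 3 (X < W) on D(X)={1,5} D(W)={2,4,5,7}: no change
Constraint 4 (X + W = Z) on D(X)={1,5} D(W)={2,4,5,7} D(Z)={2,3,4,6,7}: W {2,4,5,7}->{2,5}; Z {2,3,4,6,7}->{3,6,7}
So after constraint 4: D(W) = {2,5}

Answer: {2,5}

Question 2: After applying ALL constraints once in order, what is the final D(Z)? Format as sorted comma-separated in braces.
Constraint 1 (Z != W) on D(Z)={2,3,4,6,7} D(W)={1,2,4,5,7}: no change
Constraint 2 (X < W) on D(X)={1,5,7,8} D(W)={1,2,4,5,7}: X {1,5,7,8}->{1,5}; W {1,2,4,5,7}->{2,4,5,7}
Constraint 3 (X < W) on D(X)={1,5} D(W)={2,4,5,7}: no change
Constraint 4 (X + W = Z) on D(X)={1,5} D(W)={2,4,5,7} D(Z)={2,3,4,6,7}: W {2,4,5,7}->{2,5}; Z {2,3,4,6,7}->{3,6,7}
So after all 4 constraints: D(Z) = {3,6,7}

Answer: {3,6,7}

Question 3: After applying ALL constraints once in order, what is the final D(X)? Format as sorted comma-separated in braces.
Constraint 1 (Z != W) on D(Z)={2,3,4,6,7} D(W)={1,2,4,5,7}: no change
Constraint 2 (X < W) on D(X)={1,5,7,8} D(W)={1,2,4,5,7}: X {1,5,7,8}->{1,5}; W {1,2,4,5,7}->{2,4,5,7}
Constraint 3 (X < W) on D(X)={1,5} D(W)={2,4,5,7}: no change
Constraint 4 (X + W = Z) on D(X)={1,5} D(W)={2,4,5,7} D(Z)={2,3,4,6,7}: W {2,4,5,7}->{2,5}; Z {2,3,4,6,7}->{3,6,7}
So after all 4 constraints: D(X) = {1,5}

Answer: {1,5}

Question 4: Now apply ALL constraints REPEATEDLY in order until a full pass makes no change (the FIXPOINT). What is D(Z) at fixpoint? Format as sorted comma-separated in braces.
pass 0 (initial): D(Z)={2,3,4,6,7}
pass 1: W {1,2,4,5,7}->{2,5}; X {1,5,7,8}->{1,5}; Z {2,3,4,6,7}->{3,6,7}
pass 2: X {1,5}->{1}; Z {3,6,7}->{3,6}
pass 3: no change
Fixpoint after 3 passes: D(Z) = {3,6}

Answer: {3,6}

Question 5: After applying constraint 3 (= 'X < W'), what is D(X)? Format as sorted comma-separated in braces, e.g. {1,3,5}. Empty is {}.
Constraint 1 (Z != W) on D(Z)={2,3,4,6,7} D(W)={1,2,4,5,7}: no change
Constraint 2 (X < W) on D(X)={1,5,7,8} D(W)={1,2,4,5,7}: X {1,5,7,8}->{1,5}; W {1,2,4,5,7}->{2,4,5,7}
Constraint 3 (X < W) on D(X)={1,5} D(W)={2,4,5,7}: no change
So after constraint 3: D(X) = {1,5}

Answer: {1,5}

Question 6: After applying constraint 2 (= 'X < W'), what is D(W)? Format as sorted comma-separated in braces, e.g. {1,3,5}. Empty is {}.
Answer: {2,4,5,7}

Derivation:
Constraint 1 (Z != W) on D(Z)={2,3,4,6,7} D(W)={1,2,4,5,7}: no change
Constraint 2 (X < W) on D(X)={1,5,7,8} D(W)={1,2,4,5,7}: X {1,5,7,8}->{1,5}; W {1,2,4,5,7}->{2,4,5,7}
So after constraint 2: D(W) = {2,4,5,7}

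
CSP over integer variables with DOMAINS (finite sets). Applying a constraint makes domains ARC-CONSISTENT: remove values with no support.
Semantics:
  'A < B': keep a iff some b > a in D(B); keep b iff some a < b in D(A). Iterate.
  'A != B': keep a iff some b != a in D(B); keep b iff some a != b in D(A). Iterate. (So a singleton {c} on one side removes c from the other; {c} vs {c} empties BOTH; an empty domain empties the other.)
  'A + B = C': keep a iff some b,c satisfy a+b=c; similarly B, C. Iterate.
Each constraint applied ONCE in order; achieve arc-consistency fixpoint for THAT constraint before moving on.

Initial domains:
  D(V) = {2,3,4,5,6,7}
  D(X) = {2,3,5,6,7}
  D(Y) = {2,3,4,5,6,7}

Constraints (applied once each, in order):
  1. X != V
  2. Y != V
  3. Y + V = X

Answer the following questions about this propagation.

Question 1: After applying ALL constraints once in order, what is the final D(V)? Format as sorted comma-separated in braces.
Constraint 1 (X != V) on D(X)={2,3,5,6,7} D(V)={2,3,4,5,6,7}: no change
Constraint 2 (Y != V) on D(Y)={2,3,4,5,6,7} D(V)={2,3,4,5,6,7}: no change
Constraint 3 (Y + V = X) on D(Y)={2,3,4,5,6,7} D(V)={2,3,4,5,6,7} D(X)={2,3,5,6,7}: Y {2,3,4,5,6,7}->{2,3,4,5}; V {2,3,4,5,6,7}->{2,3,4,5}; X {2,3,5,6,7}->{5,6,7}
So after all 3 constraints: D(V) = {2,3,4,5}

Answer: {2,3,4,5}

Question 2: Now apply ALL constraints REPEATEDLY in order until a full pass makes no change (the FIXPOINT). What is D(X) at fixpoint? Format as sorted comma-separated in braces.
pass 0 (initial): D(X)={2,3,5,6,7}
pass 1: V {2,3,4,5,6,7}->{2,3,4,5}; X {2,3,5,6,7}->{5,6,7}; Y {2,3,4,5,6,7}->{2,3,4,5}
pass 2: no change
Fixpoint after 2 passes: D(X) = {5,6,7}

Answer: {5,6,7}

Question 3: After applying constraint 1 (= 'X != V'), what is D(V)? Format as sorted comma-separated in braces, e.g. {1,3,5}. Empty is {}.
Constraint 1 (X != V) on D(X)={2,3,5,6,7} D(V)={2,3,4,5,6,7}: no change
So after constraint 1: D(V) = {2,3,4,5,6,7}

Answer: {2,3,4,5,6,7}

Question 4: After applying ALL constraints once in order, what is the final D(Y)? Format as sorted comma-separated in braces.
Constraint 1 (X != V) on D(X)={2,3,5,6,7} D(V)={2,3,4,5,6,7}: no change
Constraint 2 (Y != V) on D(Y)={2,3,4,5,6,7} D(V)={2,3,4,5,6,7}: no change
Constraint 3 (Y + V = X) on D(Y)={2,3,4,5,6,7} D(V)={2,3,4,5,6,7} D(X)={2,3,5,6,7}: Y {2,3,4,5,6,7}->{2,3,4,5}; V {2,3,4,5,6,7}->{2,3,4,5}; X {2,3,5,6,7}->{5,6,7}
So after all 3 constraints: D(Y) = {2,3,4,5}

Answer: {2,3,4,5}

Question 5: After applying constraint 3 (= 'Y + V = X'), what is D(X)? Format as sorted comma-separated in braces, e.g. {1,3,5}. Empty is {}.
Constraint 1 (X != V) on D(X)={2,3,5,6,7} D(V)={2,3,4,5,6,7}: no change
Constraint 2 (Y != V) on D(Y)={2,3,4,5,6,7} D(V)={2,3,4,5,6,7}: no change
Constraint 3 (Y + V = X) on D(Y)={2,3,4,5,6,7} D(V)={2,3,4,5,6,7} D(X)={2,3,5,6,7}: Y {2,3,4,5,6,7}->{2,3,4,5}; V {2,3,4,5,6,7}->{2,3,4,5}; X {2,3,5,6,7}->{5,6,7}
So after constraint 3: D(X) = {5,6,7}

Answer: {5,6,7}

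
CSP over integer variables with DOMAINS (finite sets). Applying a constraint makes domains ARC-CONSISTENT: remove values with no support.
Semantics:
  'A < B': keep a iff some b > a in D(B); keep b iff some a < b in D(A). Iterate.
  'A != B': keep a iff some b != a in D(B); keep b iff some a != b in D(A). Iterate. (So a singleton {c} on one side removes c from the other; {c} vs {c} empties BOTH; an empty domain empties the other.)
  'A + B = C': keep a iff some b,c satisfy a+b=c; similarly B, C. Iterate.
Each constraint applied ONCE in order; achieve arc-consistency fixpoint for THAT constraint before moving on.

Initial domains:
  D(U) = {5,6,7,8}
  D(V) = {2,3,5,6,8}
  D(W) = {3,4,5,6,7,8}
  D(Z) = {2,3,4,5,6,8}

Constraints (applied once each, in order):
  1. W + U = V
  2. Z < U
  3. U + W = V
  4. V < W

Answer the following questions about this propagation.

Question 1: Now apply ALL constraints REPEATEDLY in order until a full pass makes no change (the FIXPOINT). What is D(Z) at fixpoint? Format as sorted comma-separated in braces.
pass 0 (initial): D(Z)={2,3,4,5,6,8}
pass 1: U {5,6,7,8}->{5}; V {2,3,5,6,8}->{}; W {3,4,5,6,7,8}->{}; Z {2,3,4,5,6,8}->{2,3,4}
pass 2: U {5}->{}; Z {2,3,4}->{}
pass 3: no change
Fixpoint after 3 passes: D(Z) = {}

Answer: {}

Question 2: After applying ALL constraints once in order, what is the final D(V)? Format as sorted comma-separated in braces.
Answer: {}

Derivation:
Constraint 1 (W + U = V) on D(W)={3,4,5,6,7,8} D(U)={5,6,7,8} D(V)={2,3,5,6,8}: W {3,4,5,6,7,8}->{3}; U {5,6,7,8}->{5}; V {2,3,5,6,8}->{8}
Constraint 2 (Z < U) on D(Z)={2,3,4,5,6,8} D(U)={5}: Z {2,3,4,5,6,8}->{2,3,4}
Constraint 3 (U + W = V) on D(U)={5} D(W)={3} D(V)={8}: no change
Constraint 4 (V < W) on D(V)={8} D(W)={3}: V {8}->{}; W {3}->{}
So after all 4 constraints: D(V) = {}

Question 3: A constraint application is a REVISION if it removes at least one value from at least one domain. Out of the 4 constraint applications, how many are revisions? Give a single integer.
Constraint 1 (W + U = V) on D(W)={3,4,5,6,7,8} D(U)={5,6,7,8} D(V)={2,3,5,6,8}: W {3,4,5,6,7,8}->{3}; U {5,6,7,8}->{5}; V {2,3,5,6,8}->{8} => REVISION
Constraint 2 (Z < U) on D(Z)={2,3,4,5,6,8} D(U)={5}: Z {2,3,4,5,6,8}->{2,3,4} => REVISION
Constraint 3 (U + W = V) on D(U)={5} D(W)={3} D(V)={8}: no change => not a revision
Constraint 4 (V < W) on D(V)={8} D(W)={3}: V {8}->{}; W {3}->{} => REVISION
Total revisions = 3

Answer: 3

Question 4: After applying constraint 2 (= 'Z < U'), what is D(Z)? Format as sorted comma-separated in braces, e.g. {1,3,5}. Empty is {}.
Constraint 1 (W + U = V) on D(W)={3,4,5,6,7,8} D(U)={5,6,7,8} D(V)={2,3,5,6,8}: W {3,4,5,6,7,8}->{3}; U {5,6,7,8}->{5}; V {2,3,5,6,8}->{8}
Constraint 2 (Z < U) on D(Z)={2,3,4,5,6,8} D(U)={5}: Z {2,3,4,5,6,8}->{2,3,4}
So after constraint 2: D(Z) = {2,3,4}

Answer: {2,3,4}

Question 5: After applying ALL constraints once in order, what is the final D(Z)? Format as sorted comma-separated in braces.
Answer: {2,3,4}

Derivation:
Constraint 1 (W + U = V) on D(W)={3,4,5,6,7,8} D(U)={5,6,7,8} D(V)={2,3,5,6,8}: W {3,4,5,6,7,8}->{3}; U {5,6,7,8}->{5}; V {2,3,5,6,8}->{8}
Constraint 2 (Z < U) on D(Z)={2,3,4,5,6,8} D(U)={5}: Z {2,3,4,5,6,8}->{2,3,4}
Constraint 3 (U + W = V) on D(U)={5} D(W)={3} D(V)={8}: no change
Constraint 4 (V < W) on D(V)={8} D(W)={3}: V {8}->{}; W {3}->{}
So after all 4 constraints: D(Z) = {2,3,4}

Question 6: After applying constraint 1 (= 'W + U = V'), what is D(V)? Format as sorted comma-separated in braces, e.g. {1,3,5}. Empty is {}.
Answer: {8}

Derivation:
Constraint 1 (W + U = V) on D(W)={3,4,5,6,7,8} D(U)={5,6,7,8} D(V)={2,3,5,6,8}: W {3,4,5,6,7,8}->{3}; U {5,6,7,8}->{5}; V {2,3,5,6,8}->{8}
So after constraint 1: D(V) = {8}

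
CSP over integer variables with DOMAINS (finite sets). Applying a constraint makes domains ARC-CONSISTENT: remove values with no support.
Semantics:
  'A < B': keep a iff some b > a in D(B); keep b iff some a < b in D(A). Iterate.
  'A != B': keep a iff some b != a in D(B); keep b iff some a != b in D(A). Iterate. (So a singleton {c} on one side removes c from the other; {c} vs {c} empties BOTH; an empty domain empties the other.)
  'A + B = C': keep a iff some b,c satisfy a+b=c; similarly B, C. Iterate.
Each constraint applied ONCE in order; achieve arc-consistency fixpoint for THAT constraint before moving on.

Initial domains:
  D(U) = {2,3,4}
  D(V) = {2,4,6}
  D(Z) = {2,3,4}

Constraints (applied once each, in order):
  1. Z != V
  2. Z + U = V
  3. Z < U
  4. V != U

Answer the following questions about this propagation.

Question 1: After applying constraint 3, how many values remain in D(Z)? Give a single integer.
Answer: 2

Derivation:
Constraint 1 (Z != V) on D(Z)={2,3,4} D(V)={2,4,6}: no change
Constraint 2 (Z + U = V) on D(Z)={2,3,4} D(U)={2,3,4} D(V)={2,4,6}: V {2,4,6}->{4,6}
Constraint 3 (Z < U) on D(Z)={2,3,4} D(U)={2,3,4}: Z {2,3,4}->{2,3}; U {2,3,4}->{3,4}
So after constraint 3: D(Z)={2,3}, size = 2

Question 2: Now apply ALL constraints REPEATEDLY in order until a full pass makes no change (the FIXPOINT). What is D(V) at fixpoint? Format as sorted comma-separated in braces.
pass 0 (initial): D(V)={2,4,6}
pass 1: U {2,3,4}->{3,4}; V {2,4,6}->{4,6}; Z {2,3,4}->{2,3}
pass 2: V {4,6}->{6}
pass 3: no change
Fixpoint after 3 passes: D(V) = {6}

Answer: {6}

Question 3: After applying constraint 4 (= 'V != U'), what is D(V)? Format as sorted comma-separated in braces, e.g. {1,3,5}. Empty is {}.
Constraint 1 (Z != V) on D(Z)={2,3,4} D(V)={2,4,6}: no change
Constraint 2 (Z + U = V) on D(Z)={2,3,4} D(U)={2,3,4} D(V)={2,4,6}: V {2,4,6}->{4,6}
Constraint 3 (Z < U) on D(Z)={2,3,4} D(U)={2,3,4}: Z {2,3,4}->{2,3}; U {2,3,4}->{3,4}
Constraint 4 (V != U) on D(V)={4,6} D(U)={3,4}: no change
So after constraint 4: D(V) = {4,6}

Answer: {4,6}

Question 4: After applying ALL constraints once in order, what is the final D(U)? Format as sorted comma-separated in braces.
Constraint 1 (Z != V) on D(Z)={2,3,4} D(V)={2,4,6}: no change
Constraint 2 (Z + U = V) on D(Z)={2,3,4} D(U)={2,3,4} D(V)={2,4,6}: V {2,4,6}->{4,6}
Constraint 3 (Z < U) on D(Z)={2,3,4} D(U)={2,3,4}: Z {2,3,4}->{2,3}; U {2,3,4}->{3,4}
Constraint 4 (V != U) on D(V)={4,6} D(U)={3,4}: no change
So after all 4 constraints: D(U) = {3,4}

Answer: {3,4}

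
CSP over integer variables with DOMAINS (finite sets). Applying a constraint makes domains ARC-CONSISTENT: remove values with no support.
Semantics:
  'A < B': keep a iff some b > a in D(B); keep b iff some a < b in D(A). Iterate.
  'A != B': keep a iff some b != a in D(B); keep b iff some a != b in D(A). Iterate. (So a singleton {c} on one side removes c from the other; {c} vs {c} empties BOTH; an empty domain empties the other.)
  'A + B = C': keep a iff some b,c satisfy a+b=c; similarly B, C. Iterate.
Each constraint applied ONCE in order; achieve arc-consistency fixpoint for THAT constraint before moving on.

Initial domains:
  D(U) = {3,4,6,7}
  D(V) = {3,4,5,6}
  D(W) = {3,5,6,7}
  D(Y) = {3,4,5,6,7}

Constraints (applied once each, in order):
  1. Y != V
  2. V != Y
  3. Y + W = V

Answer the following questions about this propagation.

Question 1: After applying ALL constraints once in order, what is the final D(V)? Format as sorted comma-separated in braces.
Answer: {6}

Derivation:
Constraint 1 (Y != V) on D(Y)={3,4,5,6,7} D(V)={3,4,5,6}: no change
Constraint 2 (V != Y) on D(V)={3,4,5,6} D(Y)={3,4,5,6,7}: no change
Constraint 3 (Y + W = V) on D(Y)={3,4,5,6,7} D(W)={3,5,6,7} D(V)={3,4,5,6}: Y {3,4,5,6,7}->{3}; W {3,5,6,7}->{3}; V {3,4,5,6}->{6}
So after all 3 constraints: D(V) = {6}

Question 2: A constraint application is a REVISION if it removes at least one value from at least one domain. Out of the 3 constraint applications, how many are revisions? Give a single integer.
Constraint 1 (Y != V) on D(Y)={3,4,5,6,7} D(V)={3,4,5,6}: no change => not a revision
Constraint 2 (V != Y) on D(V)={3,4,5,6} D(Y)={3,4,5,6,7}: no change => not a revision
Constraint 3 (Y + W = V) on D(Y)={3,4,5,6,7} D(W)={3,5,6,7} D(V)={3,4,5,6}: Y {3,4,5,6,7}->{3}; W {3,5,6,7}->{3}; V {3,4,5,6}->{6} => REVISION
Total revisions = 1

Answer: 1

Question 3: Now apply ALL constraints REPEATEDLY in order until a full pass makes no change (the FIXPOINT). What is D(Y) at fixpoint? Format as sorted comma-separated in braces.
pass 0 (initial): D(Y)={3,4,5,6,7}
pass 1: V {3,4,5,6}->{6}; W {3,5,6,7}->{3}; Y {3,4,5,6,7}->{3}
pass 2: no change
Fixpoint after 2 passes: D(Y) = {3}

Answer: {3}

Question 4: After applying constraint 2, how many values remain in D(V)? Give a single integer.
Answer: 4

Derivation:
Constraint 1 (Y != V) on D(Y)={3,4,5,6,7} D(V)={3,4,5,6}: no change
Constraint 2 (V != Y) on D(V)={3,4,5,6} D(Y)={3,4,5,6,7}: no change
So after constraint 2: D(V)={3,4,5,6}, size = 4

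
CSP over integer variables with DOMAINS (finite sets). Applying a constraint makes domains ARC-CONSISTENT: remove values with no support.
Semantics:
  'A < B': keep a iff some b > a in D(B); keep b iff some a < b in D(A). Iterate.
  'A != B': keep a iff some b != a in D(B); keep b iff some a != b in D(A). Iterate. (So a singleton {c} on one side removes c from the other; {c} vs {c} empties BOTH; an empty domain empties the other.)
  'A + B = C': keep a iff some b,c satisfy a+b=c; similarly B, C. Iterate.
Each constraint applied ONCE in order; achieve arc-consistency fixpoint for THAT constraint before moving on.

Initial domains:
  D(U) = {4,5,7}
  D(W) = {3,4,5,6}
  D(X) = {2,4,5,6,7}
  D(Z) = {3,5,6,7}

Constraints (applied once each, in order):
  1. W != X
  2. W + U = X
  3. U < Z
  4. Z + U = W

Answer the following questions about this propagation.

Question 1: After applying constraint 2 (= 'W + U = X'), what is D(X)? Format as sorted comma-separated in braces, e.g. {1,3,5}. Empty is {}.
Answer: {7}

Derivation:
Constraint 1 (W != X) on D(W)={3,4,5,6} D(X)={2,4,5,6,7}: no change
Constraint 2 (W + U = X) on D(W)={3,4,5,6} D(U)={4,5,7} D(X)={2,4,5,6,7}: W {3,4,5,6}->{3}; U {4,5,7}->{4}; X {2,4,5,6,7}->{7}
So after constraint 2: D(X) = {7}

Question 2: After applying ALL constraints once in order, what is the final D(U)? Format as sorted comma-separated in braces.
Answer: {}

Derivation:
Constraint 1 (W != X) on D(W)={3,4,5,6} D(X)={2,4,5,6,7}: no change
Constraint 2 (W + U = X) on D(W)={3,4,5,6} D(U)={4,5,7} D(X)={2,4,5,6,7}: W {3,4,5,6}->{3}; U {4,5,7}->{4}; X {2,4,5,6,7}->{7}
Constraint 3 (U < Z) on D(U)={4} D(Z)={3,5,6,7}: Z {3,5,6,7}->{5,6,7}
Constraint 4 (Z + U = W) on D(Z)={5,6,7} D(U)={4} D(W)={3}: Z {5,6,7}->{}; U {4}->{}; W {3}->{}
So after all 4 constraints: D(U) = {}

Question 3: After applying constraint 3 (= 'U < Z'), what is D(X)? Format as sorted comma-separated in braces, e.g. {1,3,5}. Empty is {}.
Answer: {7}

Derivation:
Constraint 1 (W != X) on D(W)={3,4,5,6} D(X)={2,4,5,6,7}: no change
Constraint 2 (W + U = X) on D(W)={3,4,5,6} D(U)={4,5,7} D(X)={2,4,5,6,7}: W {3,4,5,6}->{3}; U {4,5,7}->{4}; X {2,4,5,6,7}->{7}
Constraint 3 (U < Z) on D(U)={4} D(Z)={3,5,6,7}: Z {3,5,6,7}->{5,6,7}
So after constraint 3: D(X) = {7}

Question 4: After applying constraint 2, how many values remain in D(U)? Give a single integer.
Constraint 1 (W != X) on D(W)={3,4,5,6} D(X)={2,4,5,6,7}: no change
Constraint 2 (W + U = X) on D(W)={3,4,5,6} D(U)={4,5,7} D(X)={2,4,5,6,7}: W {3,4,5,6}->{3}; U {4,5,7}->{4}; X {2,4,5,6,7}->{7}
So after constraint 2: D(U)={4}, size = 1

Answer: 1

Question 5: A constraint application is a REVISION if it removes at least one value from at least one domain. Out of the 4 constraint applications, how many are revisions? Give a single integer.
Answer: 3

Derivation:
Constraint 1 (W != X) on D(W)={3,4,5,6} D(X)={2,4,5,6,7}: no change => not a revision
Constraint 2 (W + U = X) on D(W)={3,4,5,6} D(U)={4,5,7} D(X)={2,4,5,6,7}: W {3,4,5,6}->{3}; U {4,5,7}->{4}; X {2,4,5,6,7}->{7} => REVISION
Constraint 3 (U < Z) on D(U)={4} D(Z)={3,5,6,7}: Z {3,5,6,7}->{5,6,7} => REVISION
Constraint 4 (Z + U = W) on D(Z)={5,6,7} D(U)={4} D(W)={3}: Z {5,6,7}->{}; U {4}->{}; W {3}->{} => REVISION
Total revisions = 3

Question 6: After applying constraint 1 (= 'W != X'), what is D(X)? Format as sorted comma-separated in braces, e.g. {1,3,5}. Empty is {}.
Constraint 1 (W != X) on D(W)={3,4,5,6} D(X)={2,4,5,6,7}: no change
So after constraint 1: D(X) = {2,4,5,6,7}

Answer: {2,4,5,6,7}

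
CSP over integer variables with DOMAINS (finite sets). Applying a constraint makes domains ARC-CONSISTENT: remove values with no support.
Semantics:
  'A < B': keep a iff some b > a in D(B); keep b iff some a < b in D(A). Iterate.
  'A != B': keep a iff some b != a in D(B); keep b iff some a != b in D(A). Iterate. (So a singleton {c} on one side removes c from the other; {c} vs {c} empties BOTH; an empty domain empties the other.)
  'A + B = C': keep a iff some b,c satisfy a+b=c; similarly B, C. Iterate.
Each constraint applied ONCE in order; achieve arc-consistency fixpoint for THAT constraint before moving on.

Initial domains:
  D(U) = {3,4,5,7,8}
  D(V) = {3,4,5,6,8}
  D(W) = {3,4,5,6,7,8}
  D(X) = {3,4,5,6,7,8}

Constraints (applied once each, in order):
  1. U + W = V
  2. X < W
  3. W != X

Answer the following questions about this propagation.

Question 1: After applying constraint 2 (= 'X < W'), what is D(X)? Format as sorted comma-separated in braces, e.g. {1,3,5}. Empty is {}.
Answer: {3,4}

Derivation:
Constraint 1 (U + W = V) on D(U)={3,4,5,7,8} D(W)={3,4,5,6,7,8} D(V)={3,4,5,6,8}: U {3,4,5,7,8}->{3,4,5}; W {3,4,5,6,7,8}->{3,4,5}; V {3,4,5,6,8}->{6,8}
Constraint 2 (X < W) on D(X)={3,4,5,6,7,8} D(W)={3,4,5}: X {3,4,5,6,7,8}->{3,4}; W {3,4,5}->{4,5}
So after constraint 2: D(X) = {3,4}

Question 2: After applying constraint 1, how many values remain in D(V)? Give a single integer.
Answer: 2

Derivation:
Constraint 1 (U + W = V) on D(U)={3,4,5,7,8} D(W)={3,4,5,6,7,8} D(V)={3,4,5,6,8}: U {3,4,5,7,8}->{3,4,5}; W {3,4,5,6,7,8}->{3,4,5}; V {3,4,5,6,8}->{6,8}
So after constraint 1: D(V)={6,8}, size = 2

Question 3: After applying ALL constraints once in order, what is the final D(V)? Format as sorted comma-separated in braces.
Constraint 1 (U + W = V) on D(U)={3,4,5,7,8} D(W)={3,4,5,6,7,8} D(V)={3,4,5,6,8}: U {3,4,5,7,8}->{3,4,5}; W {3,4,5,6,7,8}->{3,4,5}; V {3,4,5,6,8}->{6,8}
Constraint 2 (X < W) on D(X)={3,4,5,6,7,8} D(W)={3,4,5}: X {3,4,5,6,7,8}->{3,4}; W {3,4,5}->{4,5}
Constraint 3 (W != X) on D(W)={4,5} D(X)={3,4}: no change
So after all 3 constraints: D(V) = {6,8}

Answer: {6,8}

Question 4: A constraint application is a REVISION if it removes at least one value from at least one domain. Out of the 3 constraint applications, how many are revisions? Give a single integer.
Constraint 1 (U + W = V) on D(U)={3,4,5,7,8} D(W)={3,4,5,6,7,8} D(V)={3,4,5,6,8}: U {3,4,5,7,8}->{3,4,5}; W {3,4,5,6,7,8}->{3,4,5}; V {3,4,5,6,8}->{6,8} => REVISION
Constraint 2 (X < W) on D(X)={3,4,5,6,7,8} D(W)={3,4,5}: X {3,4,5,6,7,8}->{3,4}; W {3,4,5}->{4,5} => REVISION
Constraint 3 (W != X) on D(W)={4,5} D(X)={3,4}: no change => not a revision
Total revisions = 2

Answer: 2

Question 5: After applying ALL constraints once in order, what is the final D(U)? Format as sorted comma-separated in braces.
Answer: {3,4,5}

Derivation:
Constraint 1 (U + W = V) on D(U)={3,4,5,7,8} D(W)={3,4,5,6,7,8} D(V)={3,4,5,6,8}: U {3,4,5,7,8}->{3,4,5}; W {3,4,5,6,7,8}->{3,4,5}; V {3,4,5,6,8}->{6,8}
Constraint 2 (X < W) on D(X)={3,4,5,6,7,8} D(W)={3,4,5}: X {3,4,5,6,7,8}->{3,4}; W {3,4,5}->{4,5}
Constraint 3 (W != X) on D(W)={4,5} D(X)={3,4}: no change
So after all 3 constraints: D(U) = {3,4,5}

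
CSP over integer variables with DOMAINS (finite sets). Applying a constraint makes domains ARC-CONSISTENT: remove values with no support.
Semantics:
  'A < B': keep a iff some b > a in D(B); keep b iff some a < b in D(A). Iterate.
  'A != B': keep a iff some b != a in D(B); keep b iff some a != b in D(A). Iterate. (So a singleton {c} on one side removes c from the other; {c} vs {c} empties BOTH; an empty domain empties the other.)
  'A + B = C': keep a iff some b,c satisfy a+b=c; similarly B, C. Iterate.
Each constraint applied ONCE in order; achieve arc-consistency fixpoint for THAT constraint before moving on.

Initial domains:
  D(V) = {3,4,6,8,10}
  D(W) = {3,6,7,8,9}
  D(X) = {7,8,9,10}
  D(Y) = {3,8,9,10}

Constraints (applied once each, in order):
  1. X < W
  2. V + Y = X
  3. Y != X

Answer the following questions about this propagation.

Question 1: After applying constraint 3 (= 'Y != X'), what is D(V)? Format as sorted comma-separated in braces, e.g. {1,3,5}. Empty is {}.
Constraint 1 (X < W) on D(X)={7,8,9,10} D(W)={3,6,7,8,9}: X {7,8,9,10}->{7,8}; W {3,6,7,8,9}->{8,9}
Constraint 2 (V + Y = X) on D(V)={3,4,6,8,10} D(Y)={3,8,9,10} D(X)={7,8}: V {3,4,6,8,10}->{4}; Y {3,8,9,10}->{3}; X {7,8}->{7}
Constraint 3 (Y != X) on D(Y)={3} D(X)={7}: no change
So after constraint 3: D(V) = {4}

Answer: {4}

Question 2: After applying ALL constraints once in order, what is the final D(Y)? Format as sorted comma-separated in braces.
Answer: {3}

Derivation:
Constraint 1 (X < W) on D(X)={7,8,9,10} D(W)={3,6,7,8,9}: X {7,8,9,10}->{7,8}; W {3,6,7,8,9}->{8,9}
Constraint 2 (V + Y = X) on D(V)={3,4,6,8,10} D(Y)={3,8,9,10} D(X)={7,8}: V {3,4,6,8,10}->{4}; Y {3,8,9,10}->{3}; X {7,8}->{7}
Constraint 3 (Y != X) on D(Y)={3} D(X)={7}: no change
So after all 3 constraints: D(Y) = {3}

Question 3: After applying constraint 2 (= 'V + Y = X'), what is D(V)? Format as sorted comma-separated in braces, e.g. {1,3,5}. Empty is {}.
Constraint 1 (X < W) on D(X)={7,8,9,10} D(W)={3,6,7,8,9}: X {7,8,9,10}->{7,8}; W {3,6,7,8,9}->{8,9}
Constraint 2 (V + Y = X) on D(V)={3,4,6,8,10} D(Y)={3,8,9,10} D(X)={7,8}: V {3,4,6,8,10}->{4}; Y {3,8,9,10}->{3}; X {7,8}->{7}
So after constraint 2: D(V) = {4}

Answer: {4}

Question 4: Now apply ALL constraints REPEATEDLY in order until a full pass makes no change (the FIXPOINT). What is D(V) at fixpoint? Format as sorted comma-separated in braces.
pass 0 (initial): D(V)={3,4,6,8,10}
pass 1: V {3,4,6,8,10}->{4}; W {3,6,7,8,9}->{8,9}; X {7,8,9,10}->{7}; Y {3,8,9,10}->{3}
pass 2: no change
Fixpoint after 2 passes: D(V) = {4}

Answer: {4}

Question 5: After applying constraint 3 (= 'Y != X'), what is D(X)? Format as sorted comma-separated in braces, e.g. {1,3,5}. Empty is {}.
Answer: {7}

Derivation:
Constraint 1 (X < W) on D(X)={7,8,9,10} D(W)={3,6,7,8,9}: X {7,8,9,10}->{7,8}; W {3,6,7,8,9}->{8,9}
Constraint 2 (V + Y = X) on D(V)={3,4,6,8,10} D(Y)={3,8,9,10} D(X)={7,8}: V {3,4,6,8,10}->{4}; Y {3,8,9,10}->{3}; X {7,8}->{7}
Constraint 3 (Y != X) on D(Y)={3} D(X)={7}: no change
So after constraint 3: D(X) = {7}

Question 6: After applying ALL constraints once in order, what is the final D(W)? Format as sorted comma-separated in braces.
Constraint 1 (X < W) on D(X)={7,8,9,10} D(W)={3,6,7,8,9}: X {7,8,9,10}->{7,8}; W {3,6,7,8,9}->{8,9}
Constraint 2 (V + Y = X) on D(V)={3,4,6,8,10} D(Y)={3,8,9,10} D(X)={7,8}: V {3,4,6,8,10}->{4}; Y {3,8,9,10}->{3}; X {7,8}->{7}
Constraint 3 (Y != X) on D(Y)={3} D(X)={7}: no change
So after all 3 constraints: D(W) = {8,9}

Answer: {8,9}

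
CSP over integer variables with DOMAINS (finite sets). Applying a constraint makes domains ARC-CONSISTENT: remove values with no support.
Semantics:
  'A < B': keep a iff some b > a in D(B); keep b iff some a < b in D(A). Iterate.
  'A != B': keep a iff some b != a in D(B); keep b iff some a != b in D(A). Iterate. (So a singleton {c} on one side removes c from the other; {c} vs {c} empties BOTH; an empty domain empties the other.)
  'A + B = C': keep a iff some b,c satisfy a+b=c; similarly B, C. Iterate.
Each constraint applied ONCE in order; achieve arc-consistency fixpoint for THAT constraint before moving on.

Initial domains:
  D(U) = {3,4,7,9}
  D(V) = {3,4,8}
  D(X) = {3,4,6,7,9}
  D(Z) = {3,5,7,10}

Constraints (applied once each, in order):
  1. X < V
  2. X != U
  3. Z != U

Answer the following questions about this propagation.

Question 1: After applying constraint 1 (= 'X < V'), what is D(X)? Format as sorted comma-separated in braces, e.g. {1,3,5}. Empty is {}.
Constraint 1 (X < V) on D(X)={3,4,6,7,9} D(V)={3,4,8}: X {3,4,6,7,9}->{3,4,6,7}; V {3,4,8}->{4,8}
So after constraint 1: D(X) = {3,4,6,7}

Answer: {3,4,6,7}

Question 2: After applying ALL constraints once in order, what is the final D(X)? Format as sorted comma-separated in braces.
Answer: {3,4,6,7}

Derivation:
Constraint 1 (X < V) on D(X)={3,4,6,7,9} D(V)={3,4,8}: X {3,4,6,7,9}->{3,4,6,7}; V {3,4,8}->{4,8}
Constraint 2 (X != U) on D(X)={3,4,6,7} D(U)={3,4,7,9}: no change
Constraint 3 (Z != U) on D(Z)={3,5,7,10} D(U)={3,4,7,9}: no change
So after all 3 constraints: D(X) = {3,4,6,7}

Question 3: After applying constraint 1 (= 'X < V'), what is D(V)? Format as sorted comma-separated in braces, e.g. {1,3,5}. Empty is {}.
Answer: {4,8}

Derivation:
Constraint 1 (X < V) on D(X)={3,4,6,7,9} D(V)={3,4,8}: X {3,4,6,7,9}->{3,4,6,7}; V {3,4,8}->{4,8}
So after constraint 1: D(V) = {4,8}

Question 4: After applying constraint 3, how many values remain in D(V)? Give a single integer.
Constraint 1 (X < V) on D(X)={3,4,6,7,9} D(V)={3,4,8}: X {3,4,6,7,9}->{3,4,6,7}; V {3,4,8}->{4,8}
Constraint 2 (X != U) on D(X)={3,4,6,7} D(U)={3,4,7,9}: no change
Constraint 3 (Z != U) on D(Z)={3,5,7,10} D(U)={3,4,7,9}: no change
So after constraint 3: D(V)={4,8}, size = 2

Answer: 2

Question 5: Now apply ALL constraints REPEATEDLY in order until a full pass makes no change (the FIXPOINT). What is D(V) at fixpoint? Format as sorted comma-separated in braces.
Answer: {4,8}

Derivation:
pass 0 (initial): D(V)={3,4,8}
pass 1: V {3,4,8}->{4,8}; X {3,4,6,7,9}->{3,4,6,7}
pass 2: no change
Fixpoint after 2 passes: D(V) = {4,8}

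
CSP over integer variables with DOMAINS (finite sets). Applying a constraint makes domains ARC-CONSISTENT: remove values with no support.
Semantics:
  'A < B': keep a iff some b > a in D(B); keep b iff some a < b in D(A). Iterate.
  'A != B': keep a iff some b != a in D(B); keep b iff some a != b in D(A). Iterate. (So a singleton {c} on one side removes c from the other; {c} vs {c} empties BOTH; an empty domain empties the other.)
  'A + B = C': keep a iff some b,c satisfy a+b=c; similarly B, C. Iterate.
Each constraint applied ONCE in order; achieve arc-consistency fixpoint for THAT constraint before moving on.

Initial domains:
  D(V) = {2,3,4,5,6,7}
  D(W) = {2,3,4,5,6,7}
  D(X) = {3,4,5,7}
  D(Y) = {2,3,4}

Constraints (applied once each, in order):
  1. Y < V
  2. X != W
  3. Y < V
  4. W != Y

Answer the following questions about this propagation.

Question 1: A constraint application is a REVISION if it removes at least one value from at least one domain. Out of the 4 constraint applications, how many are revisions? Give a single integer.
Constraint 1 (Y < V) on D(Y)={2,3,4} D(V)={2,3,4,5,6,7}: V {2,3,4,5,6,7}->{3,4,5,6,7} => REVISION
Constraint 2 (X != W) on D(X)={3,4,5,7} D(W)={2,3,4,5,6,7}: no change => not a revision
Constraint 3 (Y < V) on D(Y)={2,3,4} D(V)={3,4,5,6,7}: no change => not a revision
Constraint 4 (W != Y) on D(W)={2,3,4,5,6,7} D(Y)={2,3,4}: no change => not a revision
Total revisions = 1

Answer: 1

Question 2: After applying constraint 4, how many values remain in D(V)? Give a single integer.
Answer: 5

Derivation:
Constraint 1 (Y < V) on D(Y)={2,3,4} D(V)={2,3,4,5,6,7}: V {2,3,4,5,6,7}->{3,4,5,6,7}
Constraint 2 (X != W) on D(X)={3,4,5,7} D(W)={2,3,4,5,6,7}: no change
Constraint 3 (Y < V) on D(Y)={2,3,4} D(V)={3,4,5,6,7}: no change
Constraint 4 (W != Y) on D(W)={2,3,4,5,6,7} D(Y)={2,3,4}: no change
So after constraint 4: D(V)={3,4,5,6,7}, size = 5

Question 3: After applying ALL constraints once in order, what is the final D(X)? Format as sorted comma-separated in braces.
Answer: {3,4,5,7}

Derivation:
Constraint 1 (Y < V) on D(Y)={2,3,4} D(V)={2,3,4,5,6,7}: V {2,3,4,5,6,7}->{3,4,5,6,7}
Constraint 2 (X != W) on D(X)={3,4,5,7} D(W)={2,3,4,5,6,7}: no change
Constraint 3 (Y < V) on D(Y)={2,3,4} D(V)={3,4,5,6,7}: no change
Constraint 4 (W != Y) on D(W)={2,3,4,5,6,7} D(Y)={2,3,4}: no change
So after all 4 constraints: D(X) = {3,4,5,7}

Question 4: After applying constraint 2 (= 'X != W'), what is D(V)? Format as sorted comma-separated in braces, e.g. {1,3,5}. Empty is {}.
Answer: {3,4,5,6,7}

Derivation:
Constraint 1 (Y < V) on D(Y)={2,3,4} D(V)={2,3,4,5,6,7}: V {2,3,4,5,6,7}->{3,4,5,6,7}
Constraint 2 (X != W) on D(X)={3,4,5,7} D(W)={2,3,4,5,6,7}: no change
So after constraint 2: D(V) = {3,4,5,6,7}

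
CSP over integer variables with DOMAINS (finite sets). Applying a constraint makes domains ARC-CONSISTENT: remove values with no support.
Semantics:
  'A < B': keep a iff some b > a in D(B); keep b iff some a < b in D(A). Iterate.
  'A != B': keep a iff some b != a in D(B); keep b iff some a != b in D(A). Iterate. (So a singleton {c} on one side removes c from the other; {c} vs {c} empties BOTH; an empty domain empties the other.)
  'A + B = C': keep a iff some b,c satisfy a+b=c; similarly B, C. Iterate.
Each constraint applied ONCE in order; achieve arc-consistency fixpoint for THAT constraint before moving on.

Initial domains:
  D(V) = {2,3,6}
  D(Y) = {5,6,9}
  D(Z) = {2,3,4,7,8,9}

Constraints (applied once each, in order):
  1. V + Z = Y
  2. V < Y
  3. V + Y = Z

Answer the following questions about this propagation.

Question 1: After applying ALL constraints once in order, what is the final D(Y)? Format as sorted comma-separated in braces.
Constraint 1 (V + Z = Y) on D(V)={2,3,6} D(Z)={2,3,4,7,8,9} D(Y)={5,6,9}: Z {2,3,4,7,8,9}->{2,3,4,7}
Constraint 2 (V < Y) on D(V)={2,3,6} D(Y)={5,6,9}: no change
Constraint 3 (V + Y = Z) on D(V)={2,3,6} D(Y)={5,6,9} D(Z)={2,3,4,7}: V {2,3,6}->{2}; Y {5,6,9}->{5}; Z {2,3,4,7}->{7}
So after all 3 constraints: D(Y) = {5}

Answer: {5}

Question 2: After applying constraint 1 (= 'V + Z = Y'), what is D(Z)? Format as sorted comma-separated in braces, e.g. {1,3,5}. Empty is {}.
Constraint 1 (V + Z = Y) on D(V)={2,3,6} D(Z)={2,3,4,7,8,9} D(Y)={5,6,9}: Z {2,3,4,7,8,9}->{2,3,4,7}
So after constraint 1: D(Z) = {2,3,4,7}

Answer: {2,3,4,7}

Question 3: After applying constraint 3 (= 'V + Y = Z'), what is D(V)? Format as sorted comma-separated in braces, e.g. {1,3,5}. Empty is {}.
Answer: {2}

Derivation:
Constraint 1 (V + Z = Y) on D(V)={2,3,6} D(Z)={2,3,4,7,8,9} D(Y)={5,6,9}: Z {2,3,4,7,8,9}->{2,3,4,7}
Constraint 2 (V < Y) on D(V)={2,3,6} D(Y)={5,6,9}: no change
Constraint 3 (V + Y = Z) on D(V)={2,3,6} D(Y)={5,6,9} D(Z)={2,3,4,7}: V {2,3,6}->{2}; Y {5,6,9}->{5}; Z {2,3,4,7}->{7}
So after constraint 3: D(V) = {2}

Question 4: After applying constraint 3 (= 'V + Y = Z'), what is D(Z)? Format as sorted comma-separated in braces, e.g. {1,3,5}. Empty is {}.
Answer: {7}

Derivation:
Constraint 1 (V + Z = Y) on D(V)={2,3,6} D(Z)={2,3,4,7,8,9} D(Y)={5,6,9}: Z {2,3,4,7,8,9}->{2,3,4,7}
Constraint 2 (V < Y) on D(V)={2,3,6} D(Y)={5,6,9}: no change
Constraint 3 (V + Y = Z) on D(V)={2,3,6} D(Y)={5,6,9} D(Z)={2,3,4,7}: V {2,3,6}->{2}; Y {5,6,9}->{5}; Z {2,3,4,7}->{7}
So after constraint 3: D(Z) = {7}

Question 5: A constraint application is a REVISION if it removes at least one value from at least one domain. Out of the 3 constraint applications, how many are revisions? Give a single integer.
Constraint 1 (V + Z = Y) on D(V)={2,3,6} D(Z)={2,3,4,7,8,9} D(Y)={5,6,9}: Z {2,3,4,7,8,9}->{2,3,4,7} => REVISION
Constraint 2 (V < Y) on D(V)={2,3,6} D(Y)={5,6,9}: no change => not a revision
Constraint 3 (V + Y = Z) on D(V)={2,3,6} D(Y)={5,6,9} D(Z)={2,3,4,7}: V {2,3,6}->{2}; Y {5,6,9}->{5}; Z {2,3,4,7}->{7} => REVISION
Total revisions = 2

Answer: 2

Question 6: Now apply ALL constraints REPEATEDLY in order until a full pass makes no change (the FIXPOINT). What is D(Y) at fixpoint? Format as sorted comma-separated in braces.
Answer: {}

Derivation:
pass 0 (initial): D(Y)={5,6,9}
pass 1: V {2,3,6}->{2}; Y {5,6,9}->{5}; Z {2,3,4,7,8,9}->{7}
pass 2: V {2}->{}; Y {5}->{}; Z {7}->{}
pass 3: no change
Fixpoint after 3 passes: D(Y) = {}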